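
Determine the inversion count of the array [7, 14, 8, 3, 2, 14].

Finding inversions in [7, 14, 8, 3, 2, 14]:

(0, 3): arr[0]=7 > arr[3]=3
(0, 4): arr[0]=7 > arr[4]=2
(1, 2): arr[1]=14 > arr[2]=8
(1, 3): arr[1]=14 > arr[3]=3
(1, 4): arr[1]=14 > arr[4]=2
(2, 3): arr[2]=8 > arr[3]=3
(2, 4): arr[2]=8 > arr[4]=2
(3, 4): arr[3]=3 > arr[4]=2

Total inversions: 8

The array has 8 inversion(s): (0,3), (0,4), (1,2), (1,3), (1,4), (2,3), (2,4), (3,4). Each pair (i,j) satisfies i < j and arr[i] > arr[j].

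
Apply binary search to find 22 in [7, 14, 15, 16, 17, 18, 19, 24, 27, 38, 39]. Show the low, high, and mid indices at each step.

Binary search for 22 in [7, 14, 15, 16, 17, 18, 19, 24, 27, 38, 39]:

lo=0, hi=10, mid=5, arr[mid]=18 -> 18 < 22, search right half
lo=6, hi=10, mid=8, arr[mid]=27 -> 27 > 22, search left half
lo=6, hi=7, mid=6, arr[mid]=19 -> 19 < 22, search right half
lo=7, hi=7, mid=7, arr[mid]=24 -> 24 > 22, search left half
lo=7 > hi=6, target 22 not found

Binary search determines that 22 is not in the array after 4 comparisons. The search space was exhausted without finding the target.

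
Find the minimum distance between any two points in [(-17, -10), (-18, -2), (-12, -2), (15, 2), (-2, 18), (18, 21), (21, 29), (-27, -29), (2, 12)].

Computing all pairwise distances among 9 points:

d((-17, -10), (-18, -2)) = 8.0623
d((-17, -10), (-12, -2)) = 9.434
d((-17, -10), (15, 2)) = 34.176
d((-17, -10), (-2, 18)) = 31.7648
d((-17, -10), (18, 21)) = 46.7547
d((-17, -10), (21, 29)) = 54.4518
d((-17, -10), (-27, -29)) = 21.4709
d((-17, -10), (2, 12)) = 29.0689
d((-18, -2), (-12, -2)) = 6.0 <-- minimum
d((-18, -2), (15, 2)) = 33.2415
d((-18, -2), (-2, 18)) = 25.6125
d((-18, -2), (18, 21)) = 42.72
d((-18, -2), (21, 29)) = 49.8197
d((-18, -2), (-27, -29)) = 28.4605
d((-18, -2), (2, 12)) = 24.4131
d((-12, -2), (15, 2)) = 27.2947
d((-12, -2), (-2, 18)) = 22.3607
d((-12, -2), (18, 21)) = 37.8021
d((-12, -2), (21, 29)) = 45.2769
d((-12, -2), (-27, -29)) = 30.8869
d((-12, -2), (2, 12)) = 19.799
d((15, 2), (-2, 18)) = 23.3452
d((15, 2), (18, 21)) = 19.2354
d((15, 2), (21, 29)) = 27.6586
d((15, 2), (-27, -29)) = 52.2015
d((15, 2), (2, 12)) = 16.4012
d((-2, 18), (18, 21)) = 20.2237
d((-2, 18), (21, 29)) = 25.4951
d((-2, 18), (-27, -29)) = 53.2353
d((-2, 18), (2, 12)) = 7.2111
d((18, 21), (21, 29)) = 8.544
d((18, 21), (-27, -29)) = 67.2681
d((18, 21), (2, 12)) = 18.3576
d((21, 29), (-27, -29)) = 75.2861
d((21, 29), (2, 12)) = 25.4951
d((-27, -29), (2, 12)) = 50.2195

Closest pair: (-18, -2) and (-12, -2) with distance 6.0

The closest pair is (-18, -2) and (-12, -2) with Euclidean distance 6.0. For 9 points, brute-force pairwise comparison is shown above. For large n, the divide-and-conquer algorithm (sort by x, recurse on halves, check the dividing strip) achieves O(n log n).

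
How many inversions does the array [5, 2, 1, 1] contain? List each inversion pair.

Finding inversions in [5, 2, 1, 1]:

(0, 1): arr[0]=5 > arr[1]=2
(0, 2): arr[0]=5 > arr[2]=1
(0, 3): arr[0]=5 > arr[3]=1
(1, 2): arr[1]=2 > arr[2]=1
(1, 3): arr[1]=2 > arr[3]=1

Total inversions: 5

The array has 5 inversion(s): (0,1), (0,2), (0,3), (1,2), (1,3). Each pair (i,j) satisfies i < j and arr[i] > arr[j].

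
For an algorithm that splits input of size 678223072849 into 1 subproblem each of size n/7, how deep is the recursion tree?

For divide and conquer with division factor 7:

Problem sizes at each level:
Level 0: 678223072849
Level 1: 96889010407
Level 2: 13841287201
Level 3: 1977326743
Level 4: 282475249
Level 5: 40353607
Level 6: 5764801
Level 7: 823543
Level 8: 117649
Level 9: 16807
Level 10: 2401
Level 11: 343
Level 12: 49
Level 13: 7
Level 14: 1

The root is level 0 and the size-1 base case is level 14 (the tree spans levels 0 through 14, i.e. 15 levels counting the root), so the depth is the number of divisions: log_7(678223072849) = 14

The recursion tree depth is log_7(678223072849) = 14. At each level, the problem size is divided by 7, so it takes 14 divisions to reduce to a base case of size 1. The algorithm makes 1 recursive call at each level.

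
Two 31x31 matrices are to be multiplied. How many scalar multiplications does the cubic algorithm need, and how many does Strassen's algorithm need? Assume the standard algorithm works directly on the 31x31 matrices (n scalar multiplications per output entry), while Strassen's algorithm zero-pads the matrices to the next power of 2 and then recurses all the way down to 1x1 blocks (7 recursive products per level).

Matrix multiplication for 31x31 matrices:

Strassen's algorithm requires power-of-2 dimensions. Pad 31x31 to 32x32 (next power of 2).

Standard algorithm: 31^3 = 29791 multiplications
Strassen's algorithm: 7^(log2(32)) = 7^5 = 16807 multiplications
Savings: 29791 - 16807 = 12984 multiplications

Standard: 29791 multiplications (31^3). Strassen: 16807 multiplications (7^5, after padding to 32x32). Strassen reduces 8 recursive multiplications to 7 at each level.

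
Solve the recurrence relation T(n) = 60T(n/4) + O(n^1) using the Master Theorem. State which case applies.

Master Theorem for T(n) = 60T(n/4) + O(n^1):

a = 60, b = 4, c = 1
log_b(a) = log_4(60) = 2.9534

Case 1: c = 1 < log_4(60) = 2.9534
T(n) = O(n^(log_4 60))

For T(n) = 60T(n/4) + O(n^1): log_4(60) = 2.9534. This is Case 1 of the Master Theorem (c < log_b(a), work dominated by leaves), giving O(n^(log_4 60)).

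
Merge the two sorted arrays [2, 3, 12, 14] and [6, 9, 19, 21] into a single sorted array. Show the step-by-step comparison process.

Merging process:

Compare 2 vs 6: take 2 from left. Merged: [2]
Compare 3 vs 6: take 3 from left. Merged: [2, 3]
Compare 12 vs 6: take 6 from right. Merged: [2, 3, 6]
Compare 12 vs 9: take 9 from right. Merged: [2, 3, 6, 9]
Compare 12 vs 19: take 12 from left. Merged: [2, 3, 6, 9, 12]
Compare 14 vs 19: take 14 from left. Merged: [2, 3, 6, 9, 12, 14]
Append remaining from right: [19, 21]. Merged: [2, 3, 6, 9, 12, 14, 19, 21]

Final merged array: [2, 3, 6, 9, 12, 14, 19, 21]
Total comparisons: 6

The merged array is [2, 3, 6, 9, 12, 14, 19, 21], requiring 6 comparisons. The merge step runs in O(n) time where n is the total number of elements.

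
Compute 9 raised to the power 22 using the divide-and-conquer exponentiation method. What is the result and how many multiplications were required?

Computing 9^22 by squaring (build up from 9^1; each line after the first costs one multiplication):

9^1 = 9
9^2 = (9^1)^2 = 9^2 = 81
9^4 = (9^2)^2 = 81^2 = 6561
9^5 = 9 * 9^4 = 9 * 6561 = 59049
9^10 = (9^5)^2 = 59049^2 = 3486784401
9^11 = 9 * 9^10 = 9 * 3486784401 = 31381059609
9^22 = (9^11)^2 = 31381059609^2 = 984770902183611232881

Result: 984770902183611232881
Multiplications needed: 6 (6 lines after 9^1)

9^22 = 984770902183611232881. Using exponentiation by squaring, this requires 6 multiplications. The key idea: if the exponent is even, square the half-power; if odd, multiply by the base once.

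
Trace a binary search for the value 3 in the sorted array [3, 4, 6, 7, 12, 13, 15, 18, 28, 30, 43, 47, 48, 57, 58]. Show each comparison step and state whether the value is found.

Binary search for 3 in [3, 4, 6, 7, 12, 13, 15, 18, 28, 30, 43, 47, 48, 57, 58]:

lo=0, hi=14, mid=7, arr[mid]=18 -> 18 > 3, search left half
lo=0, hi=6, mid=3, arr[mid]=7 -> 7 > 3, search left half
lo=0, hi=2, mid=1, arr[mid]=4 -> 4 > 3, search left half
lo=0, hi=0, mid=0, arr[mid]=3 -> Found target at index 0!

Binary search finds 3 at index 0 after 4 comparisons. The search repeatedly halves the search space by comparing with the middle element.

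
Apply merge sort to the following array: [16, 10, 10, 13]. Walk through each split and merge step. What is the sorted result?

Merge sort trace:

Split: [16, 10, 10, 13] -> [16, 10] and [10, 13]
  Split: [16, 10] -> [16] and [10]
  Merge: [16] + [10] -> [10, 16]
  Split: [10, 13] -> [10] and [13]
  Merge: [10] + [13] -> [10, 13]
Merge: [10, 16] + [10, 13] -> [10, 10, 13, 16]

Final sorted array: [10, 10, 13, 16]

The merge sort proceeds by recursively splitting the array and merging sorted halves.
After all merges, the sorted array is [10, 10, 13, 16].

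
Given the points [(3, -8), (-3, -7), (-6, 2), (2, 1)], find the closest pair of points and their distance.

Computing all pairwise distances among 4 points:

d((3, -8), (-3, -7)) = 6.0828 <-- minimum
d((3, -8), (-6, 2)) = 13.4536
d((3, -8), (2, 1)) = 9.0554
d((-3, -7), (-6, 2)) = 9.4868
d((-3, -7), (2, 1)) = 9.434
d((-6, 2), (2, 1)) = 8.0623

Closest pair: (3, -8) and (-3, -7) with distance 6.0828

The closest pair is (3, -8) and (-3, -7) with Euclidean distance 6.0828. For 4 points, brute-force pairwise comparison is shown above. For large n, the divide-and-conquer algorithm (sort by x, recurse on halves, check the dividing strip) achieves O(n log n).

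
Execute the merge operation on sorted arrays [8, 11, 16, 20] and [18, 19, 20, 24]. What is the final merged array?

Merging process:

Compare 8 vs 18: take 8 from left. Merged: [8]
Compare 11 vs 18: take 11 from left. Merged: [8, 11]
Compare 16 vs 18: take 16 from left. Merged: [8, 11, 16]
Compare 20 vs 18: take 18 from right. Merged: [8, 11, 16, 18]
Compare 20 vs 19: take 19 from right. Merged: [8, 11, 16, 18, 19]
Compare 20 vs 20: take 20 from left. Merged: [8, 11, 16, 18, 19, 20]
Append remaining from right: [20, 24]. Merged: [8, 11, 16, 18, 19, 20, 20, 24]

Final merged array: [8, 11, 16, 18, 19, 20, 20, 24]
Total comparisons: 6

The merged array is [8, 11, 16, 18, 19, 20, 20, 24], requiring 6 comparisons. The merge step runs in O(n) time where n is the total number of elements.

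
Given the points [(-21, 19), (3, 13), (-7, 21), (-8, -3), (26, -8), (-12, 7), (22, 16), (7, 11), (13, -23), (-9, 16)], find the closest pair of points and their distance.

Computing all pairwise distances among 10 points:

d((-21, 19), (3, 13)) = 24.7386
d((-21, 19), (-7, 21)) = 14.1421
d((-21, 19), (-8, -3)) = 25.5539
d((-21, 19), (26, -8)) = 54.2033
d((-21, 19), (-12, 7)) = 15.0
d((-21, 19), (22, 16)) = 43.1045
d((-21, 19), (7, 11)) = 29.1204
d((-21, 19), (13, -23)) = 54.037
d((-21, 19), (-9, 16)) = 12.3693
d((3, 13), (-7, 21)) = 12.8062
d((3, 13), (-8, -3)) = 19.4165
d((3, 13), (26, -8)) = 31.1448
d((3, 13), (-12, 7)) = 16.1555
d((3, 13), (22, 16)) = 19.2354
d((3, 13), (7, 11)) = 4.4721 <-- minimum
d((3, 13), (13, -23)) = 37.3631
d((3, 13), (-9, 16)) = 12.3693
d((-7, 21), (-8, -3)) = 24.0208
d((-7, 21), (26, -8)) = 43.9318
d((-7, 21), (-12, 7)) = 14.8661
d((-7, 21), (22, 16)) = 29.4279
d((-7, 21), (7, 11)) = 17.2047
d((-7, 21), (13, -23)) = 48.3322
d((-7, 21), (-9, 16)) = 5.3852
d((-8, -3), (26, -8)) = 34.3657
d((-8, -3), (-12, 7)) = 10.7703
d((-8, -3), (22, 16)) = 35.5106
d((-8, -3), (7, 11)) = 20.5183
d((-8, -3), (13, -23)) = 29.0
d((-8, -3), (-9, 16)) = 19.0263
d((26, -8), (-12, 7)) = 40.8534
d((26, -8), (22, 16)) = 24.3311
d((26, -8), (7, 11)) = 26.8701
d((26, -8), (13, -23)) = 19.8494
d((26, -8), (-9, 16)) = 42.4382
d((-12, 7), (22, 16)) = 35.171
d((-12, 7), (7, 11)) = 19.4165
d((-12, 7), (13, -23)) = 39.0512
d((-12, 7), (-9, 16)) = 9.4868
d((22, 16), (7, 11)) = 15.8114
d((22, 16), (13, -23)) = 40.025
d((22, 16), (-9, 16)) = 31.0
d((7, 11), (13, -23)) = 34.5254
d((7, 11), (-9, 16)) = 16.7631
d((13, -23), (-9, 16)) = 44.7772

Closest pair: (3, 13) and (7, 11) with distance 4.4721

The closest pair is (3, 13) and (7, 11) with Euclidean distance 4.4721. For 10 points, brute-force pairwise comparison is shown above. For large n, the divide-and-conquer algorithm (sort by x, recurse on halves, check the dividing strip) achieves O(n log n).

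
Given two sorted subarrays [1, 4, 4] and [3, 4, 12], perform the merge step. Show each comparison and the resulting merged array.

Merging process:

Compare 1 vs 3: take 1 from left. Merged: [1]
Compare 4 vs 3: take 3 from right. Merged: [1, 3]
Compare 4 vs 4: take 4 from left. Merged: [1, 3, 4]
Compare 4 vs 4: take 4 from left. Merged: [1, 3, 4, 4]
Append remaining from right: [4, 12]. Merged: [1, 3, 4, 4, 4, 12]

Final merged array: [1, 3, 4, 4, 4, 12]
Total comparisons: 4

The merged array is [1, 3, 4, 4, 4, 12], requiring 4 comparisons. The merge step runs in O(n) time where n is the total number of elements.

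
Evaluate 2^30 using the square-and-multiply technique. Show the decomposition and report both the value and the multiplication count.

Computing 2^30 by squaring (build up from 2^1; each line after the first costs one multiplication):

2^1 = 2
2^2 = (2^1)^2 = 2^2 = 4
2^3 = 2 * 2^2 = 2 * 4 = 8
2^6 = (2^3)^2 = 8^2 = 64
2^7 = 2 * 2^6 = 2 * 64 = 128
2^14 = (2^7)^2 = 128^2 = 16384
2^15 = 2 * 2^14 = 2 * 16384 = 32768
2^30 = (2^15)^2 = 32768^2 = 1073741824

Result: 1073741824
Multiplications needed: 7 (7 lines after 2^1)

2^30 = 1073741824. Using exponentiation by squaring, this requires 7 multiplications. The key idea: if the exponent is even, square the half-power; if odd, multiply by the base once.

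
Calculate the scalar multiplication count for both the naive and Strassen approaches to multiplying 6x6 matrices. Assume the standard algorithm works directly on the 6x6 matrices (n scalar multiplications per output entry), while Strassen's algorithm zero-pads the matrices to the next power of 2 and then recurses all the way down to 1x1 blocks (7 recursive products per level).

Matrix multiplication for 6x6 matrices:

Strassen's algorithm requires power-of-2 dimensions. Pad 6x6 to 8x8 (next power of 2).

Standard algorithm: 6^3 = 216 multiplications
Strassen's algorithm: 7^(log2(8)) = 7^3 = 343 multiplications
Difference: 216 - 343 = -127 (Strassen uses MORE here due to padding overhead — for small or just-over-power-of-2 n, padding can outweigh the per-level savings)

Standard: 216 multiplications (6^3). Strassen: 343 multiplications (7^3, after padding to 8x8). Strassen reduces 8 recursive multiplications to 7 at each level.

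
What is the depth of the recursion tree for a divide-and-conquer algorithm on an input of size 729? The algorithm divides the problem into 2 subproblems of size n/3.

For divide and conquer with division factor 3:

Problem sizes at each level:
Level 0: 729
Level 1: 243
Level 2: 81
Level 3: 27
Level 4: 9
Level 5: 3
Level 6: 1

The root is level 0 and the size-1 base case is level 6 (the tree spans levels 0 through 6, i.e. 7 levels counting the root), so the depth is the number of divisions: log_3(729) = 6

The recursion tree depth is log_3(729) = 6. At each level, the problem size is divided by 3, so it takes 6 divisions to reduce to a base case of size 1. The algorithm makes 2 recursive calls at each level.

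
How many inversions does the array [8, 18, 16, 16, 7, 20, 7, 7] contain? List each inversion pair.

Finding inversions in [8, 18, 16, 16, 7, 20, 7, 7]:

(0, 4): arr[0]=8 > arr[4]=7
(0, 6): arr[0]=8 > arr[6]=7
(0, 7): arr[0]=8 > arr[7]=7
(1, 2): arr[1]=18 > arr[2]=16
(1, 3): arr[1]=18 > arr[3]=16
(1, 4): arr[1]=18 > arr[4]=7
(1, 6): arr[1]=18 > arr[6]=7
(1, 7): arr[1]=18 > arr[7]=7
(2, 4): arr[2]=16 > arr[4]=7
(2, 6): arr[2]=16 > arr[6]=7
(2, 7): arr[2]=16 > arr[7]=7
(3, 4): arr[3]=16 > arr[4]=7
(3, 6): arr[3]=16 > arr[6]=7
(3, 7): arr[3]=16 > arr[7]=7
(5, 6): arr[5]=20 > arr[6]=7
(5, 7): arr[5]=20 > arr[7]=7

Total inversions: 16

The array has 16 inversion(s): (0,4), (0,6), (0,7), (1,2), (1,3), (1,4), (1,6), (1,7), (2,4), (2,6), (2,7), (3,4), (3,6), (3,7), (5,6), (5,7). Each pair (i,j) satisfies i < j and arr[i] > arr[j].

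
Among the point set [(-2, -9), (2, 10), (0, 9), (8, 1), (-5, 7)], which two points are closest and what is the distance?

Computing all pairwise distances among 5 points:

d((-2, -9), (2, 10)) = 19.4165
d((-2, -9), (0, 9)) = 18.1108
d((-2, -9), (8, 1)) = 14.1421
d((-2, -9), (-5, 7)) = 16.2788
d((2, 10), (0, 9)) = 2.2361 <-- minimum
d((2, 10), (8, 1)) = 10.8167
d((2, 10), (-5, 7)) = 7.6158
d((0, 9), (8, 1)) = 11.3137
d((0, 9), (-5, 7)) = 5.3852
d((8, 1), (-5, 7)) = 14.3178

Closest pair: (2, 10) and (0, 9) with distance 2.2361

The closest pair is (2, 10) and (0, 9) with Euclidean distance 2.2361. For 5 points, brute-force pairwise comparison is shown above. For large n, the divide-and-conquer algorithm (sort by x, recurse on halves, check the dividing strip) achieves O(n log n).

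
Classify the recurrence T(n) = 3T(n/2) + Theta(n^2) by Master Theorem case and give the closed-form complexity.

Master Theorem for T(n) = 3T(n/2) + O(n^2):

a = 3, b = 2, c = 2
log_b(a) = log_2(3) = 1.5850

Case 3: c = 2 > log_2(3) = 1.5850
T(n) = O(n^2) = O(n^2)

For T(n) = 3T(n/2) + O(n^2): log_2(3) = 1.5850. This is Case 3 of the Master Theorem (c > log_b(a), work dominated by root), giving O(n^2).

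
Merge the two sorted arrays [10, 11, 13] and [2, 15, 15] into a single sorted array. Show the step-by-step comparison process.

Merging process:

Compare 10 vs 2: take 2 from right. Merged: [2]
Compare 10 vs 15: take 10 from left. Merged: [2, 10]
Compare 11 vs 15: take 11 from left. Merged: [2, 10, 11]
Compare 13 vs 15: take 13 from left. Merged: [2, 10, 11, 13]
Append remaining from right: [15, 15]. Merged: [2, 10, 11, 13, 15, 15]

Final merged array: [2, 10, 11, 13, 15, 15]
Total comparisons: 4

The merged array is [2, 10, 11, 13, 15, 15], requiring 4 comparisons. The merge step runs in O(n) time where n is the total number of elements.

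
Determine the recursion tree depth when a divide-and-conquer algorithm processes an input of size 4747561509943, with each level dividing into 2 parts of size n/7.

For divide and conquer with division factor 7:

Problem sizes at each level:
Level 0: 4747561509943
Level 1: 678223072849
Level 2: 96889010407
Level 3: 13841287201
Level 4: 1977326743
Level 5: 282475249
Level 6: 40353607
Level 7: 5764801
Level 8: 823543
Level 9: 117649
Level 10: 16807
Level 11: 2401
Level 12: 343
Level 13: 49
Level 14: 7
Level 15: 1

The root is level 0 and the size-1 base case is level 15 (the tree spans levels 0 through 15, i.e. 16 levels counting the root), so the depth is the number of divisions: log_7(4747561509943) = 15

The recursion tree depth is log_7(4747561509943) = 15. At each level, the problem size is divided by 7, so it takes 15 divisions to reduce to a base case of size 1. The algorithm makes 2 recursive calls at each level.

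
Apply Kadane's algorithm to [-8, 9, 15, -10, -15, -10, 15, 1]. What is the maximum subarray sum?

Using Kadane's algorithm on [-8, 9, 15, -10, -15, -10, 15, 1]:

Scanning through the array:
Position 1 (value 9): max_ending_here = 9, max_so_far = 9
Position 2 (value 15): max_ending_here = 24, max_so_far = 24
Position 3 (value -10): max_ending_here = 14, max_so_far = 24
Position 4 (value -15): max_ending_here = -1, max_so_far = 24
Position 5 (value -10): max_ending_here = -10, max_so_far = 24
Position 6 (value 15): max_ending_here = 15, max_so_far = 24
Position 7 (value 1): max_ending_here = 16, max_so_far = 24

Maximum subarray: [9, 15]
Maximum sum: 24

The maximum subarray is [9, 15] with sum 24. This subarray runs from index 1 to index 2.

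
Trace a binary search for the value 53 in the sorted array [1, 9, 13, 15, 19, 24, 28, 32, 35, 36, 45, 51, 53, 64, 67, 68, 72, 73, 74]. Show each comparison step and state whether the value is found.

Binary search for 53 in [1, 9, 13, 15, 19, 24, 28, 32, 35, 36, 45, 51, 53, 64, 67, 68, 72, 73, 74]:

lo=0, hi=18, mid=9, arr[mid]=36 -> 36 < 53, search right half
lo=10, hi=18, mid=14, arr[mid]=67 -> 67 > 53, search left half
lo=10, hi=13, mid=11, arr[mid]=51 -> 51 < 53, search right half
lo=12, hi=13, mid=12, arr[mid]=53 -> Found target at index 12!

Binary search finds 53 at index 12 after 4 comparisons. The search repeatedly halves the search space by comparing with the middle element.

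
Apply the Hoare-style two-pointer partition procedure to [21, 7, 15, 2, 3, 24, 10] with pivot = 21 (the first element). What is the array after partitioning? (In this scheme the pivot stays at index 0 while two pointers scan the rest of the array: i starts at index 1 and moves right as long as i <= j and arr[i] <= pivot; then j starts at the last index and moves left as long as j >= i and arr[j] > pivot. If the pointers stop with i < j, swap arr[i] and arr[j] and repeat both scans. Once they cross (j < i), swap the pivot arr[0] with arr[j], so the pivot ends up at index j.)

Hoare-style two-pointer partition with pivot = 21:

Initial array: [21, 7, 15, 2, 3, 24, 10]

Pointers start at i = 1, j = 6.
i stops at index 5 (arr[5]=24 > 21), j stops at index 6 (arr[6]=10 <= 21): swap arr[5] and arr[6], array becomes [21, 7, 15, 2, 3, 10, 24]
i ends at 6, j ends at 5: the pointers have crossed (j < i), so scanning stops.

Swap pivot arr[0] with arr[5] to place pivot at position 5: [10, 7, 15, 2, 3, 21, 24]
Pivot position: 5

After partitioning with pivot 21, the array becomes [10, 7, 15, 2, 3, 21, 24]. The pivot is placed at index 5. All elements to the left of the pivot are <= 21, and all elements to the right are > 21.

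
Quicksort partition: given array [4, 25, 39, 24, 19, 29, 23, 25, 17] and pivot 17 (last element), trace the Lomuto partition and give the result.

Lomuto partition with pivot = 17:

Initial array: [4, 25, 39, 24, 19, 29, 23, 25, 17]

arr[0]=4 <= 17: swap with position 0, array becomes [4, 25, 39, 24, 19, 29, 23, 25, 17]
arr[1]=25 > 17: no swap
arr[2]=39 > 17: no swap
arr[3]=24 > 17: no swap
arr[4]=19 > 17: no swap
arr[5]=29 > 17: no swap
arr[6]=23 > 17: no swap
arr[7]=25 > 17: no swap

Place pivot at position 1: [4, 17, 39, 24, 19, 29, 23, 25, 25]
Pivot position: 1

After partitioning with pivot 17, the array becomes [4, 17, 39, 24, 19, 29, 23, 25, 25]. The pivot is placed at index 1. All elements to the left of the pivot are <= 17, and all elements to the right are > 17.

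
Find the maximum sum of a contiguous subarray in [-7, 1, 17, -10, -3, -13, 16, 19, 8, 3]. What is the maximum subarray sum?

Using Kadane's algorithm on [-7, 1, 17, -10, -3, -13, 16, 19, 8, 3]:

Scanning through the array:
Position 1 (value 1): max_ending_here = 1, max_so_far = 1
Position 2 (value 17): max_ending_here = 18, max_so_far = 18
Position 3 (value -10): max_ending_here = 8, max_so_far = 18
Position 4 (value -3): max_ending_here = 5, max_so_far = 18
Position 5 (value -13): max_ending_here = -8, max_so_far = 18
Position 6 (value 16): max_ending_here = 16, max_so_far = 18
Position 7 (value 19): max_ending_here = 35, max_so_far = 35
Position 8 (value 8): max_ending_here = 43, max_so_far = 43
Position 9 (value 3): max_ending_here = 46, max_so_far = 46

Maximum subarray: [16, 19, 8, 3]
Maximum sum: 46

The maximum subarray is [16, 19, 8, 3] with sum 46. This subarray runs from index 6 to index 9.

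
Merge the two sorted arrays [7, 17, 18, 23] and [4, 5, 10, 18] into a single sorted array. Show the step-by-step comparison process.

Merging process:

Compare 7 vs 4: take 4 from right. Merged: [4]
Compare 7 vs 5: take 5 from right. Merged: [4, 5]
Compare 7 vs 10: take 7 from left. Merged: [4, 5, 7]
Compare 17 vs 10: take 10 from right. Merged: [4, 5, 7, 10]
Compare 17 vs 18: take 17 from left. Merged: [4, 5, 7, 10, 17]
Compare 18 vs 18: take 18 from left. Merged: [4, 5, 7, 10, 17, 18]
Compare 23 vs 18: take 18 from right. Merged: [4, 5, 7, 10, 17, 18, 18]
Append remaining from left: [23]. Merged: [4, 5, 7, 10, 17, 18, 18, 23]

Final merged array: [4, 5, 7, 10, 17, 18, 18, 23]
Total comparisons: 7

The merged array is [4, 5, 7, 10, 17, 18, 18, 23], requiring 7 comparisons. The merge step runs in O(n) time where n is the total number of elements.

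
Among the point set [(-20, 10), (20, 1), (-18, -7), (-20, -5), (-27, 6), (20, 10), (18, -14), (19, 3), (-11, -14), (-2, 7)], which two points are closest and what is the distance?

Computing all pairwise distances among 10 points:

d((-20, 10), (20, 1)) = 41.0
d((-20, 10), (-18, -7)) = 17.1172
d((-20, 10), (-20, -5)) = 15.0
d((-20, 10), (-27, 6)) = 8.0623
d((-20, 10), (20, 10)) = 40.0
d((-20, 10), (18, -14)) = 44.9444
d((-20, 10), (19, 3)) = 39.6232
d((-20, 10), (-11, -14)) = 25.632
d((-20, 10), (-2, 7)) = 18.2483
d((20, 1), (-18, -7)) = 38.833
d((20, 1), (-20, -5)) = 40.4475
d((20, 1), (-27, 6)) = 47.2652
d((20, 1), (20, 10)) = 9.0
d((20, 1), (18, -14)) = 15.1327
d((20, 1), (19, 3)) = 2.2361 <-- minimum
d((20, 1), (-11, -14)) = 34.4384
d((20, 1), (-2, 7)) = 22.8035
d((-18, -7), (-20, -5)) = 2.8284
d((-18, -7), (-27, 6)) = 15.8114
d((-18, -7), (20, 10)) = 41.6293
d((-18, -7), (18, -14)) = 36.6742
d((-18, -7), (19, 3)) = 38.3275
d((-18, -7), (-11, -14)) = 9.8995
d((-18, -7), (-2, 7)) = 21.2603
d((-20, -5), (-27, 6)) = 13.0384
d((-20, -5), (20, 10)) = 42.72
d((-20, -5), (18, -14)) = 39.0512
d((-20, -5), (19, 3)) = 39.8121
d((-20, -5), (-11, -14)) = 12.7279
d((-20, -5), (-2, 7)) = 21.6333
d((-27, 6), (20, 10)) = 47.1699
d((-27, 6), (18, -14)) = 49.2443
d((-27, 6), (19, 3)) = 46.0977
d((-27, 6), (-11, -14)) = 25.6125
d((-27, 6), (-2, 7)) = 25.02
d((20, 10), (18, -14)) = 24.0832
d((20, 10), (19, 3)) = 7.0711
d((20, 10), (-11, -14)) = 39.2046
d((20, 10), (-2, 7)) = 22.2036
d((18, -14), (19, 3)) = 17.0294
d((18, -14), (-11, -14)) = 29.0
d((18, -14), (-2, 7)) = 29.0
d((19, 3), (-11, -14)) = 34.4819
d((19, 3), (-2, 7)) = 21.3776
d((-11, -14), (-2, 7)) = 22.8473

Closest pair: (20, 1) and (19, 3) with distance 2.2361

The closest pair is (20, 1) and (19, 3) with Euclidean distance 2.2361. For 10 points, brute-force pairwise comparison is shown above. For large n, the divide-and-conquer algorithm (sort by x, recurse on halves, check the dividing strip) achieves O(n log n).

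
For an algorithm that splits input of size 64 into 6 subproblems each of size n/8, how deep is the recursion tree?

For divide and conquer with division factor 8:

Problem sizes at each level:
Level 0: 64
Level 1: 8
Level 2: 1

The root is level 0 and the size-1 base case is level 2 (the tree spans levels 0 through 2, i.e. 3 levels counting the root), so the depth is the number of divisions: log_8(64) = 2

The recursion tree depth is log_8(64) = 2. At each level, the problem size is divided by 8, so it takes 2 divisions to reduce to a base case of size 1. The algorithm makes 6 recursive calls at each level.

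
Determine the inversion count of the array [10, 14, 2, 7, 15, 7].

Finding inversions in [10, 14, 2, 7, 15, 7]:

(0, 2): arr[0]=10 > arr[2]=2
(0, 3): arr[0]=10 > arr[3]=7
(0, 5): arr[0]=10 > arr[5]=7
(1, 2): arr[1]=14 > arr[2]=2
(1, 3): arr[1]=14 > arr[3]=7
(1, 5): arr[1]=14 > arr[5]=7
(4, 5): arr[4]=15 > arr[5]=7

Total inversions: 7

The array has 7 inversion(s): (0,2), (0,3), (0,5), (1,2), (1,3), (1,5), (4,5). Each pair (i,j) satisfies i < j and arr[i] > arr[j].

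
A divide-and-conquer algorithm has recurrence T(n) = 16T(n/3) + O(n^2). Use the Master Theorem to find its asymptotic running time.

Master Theorem for T(n) = 16T(n/3) + O(n^2):

a = 16, b = 3, c = 2
log_b(a) = log_3(16) = 2.5237

Case 1: c = 2 < log_3(16) = 2.5237
T(n) = O(n^(log_3 16))

For T(n) = 16T(n/3) + O(n^2): log_3(16) = 2.5237. This is Case 1 of the Master Theorem (c < log_b(a), work dominated by leaves), giving O(n^(log_3 16)).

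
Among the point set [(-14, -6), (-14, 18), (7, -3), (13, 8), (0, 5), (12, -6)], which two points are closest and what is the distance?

Computing all pairwise distances among 6 points:

d((-14, -6), (-14, 18)) = 24.0
d((-14, -6), (7, -3)) = 21.2132
d((-14, -6), (13, 8)) = 30.4138
d((-14, -6), (0, 5)) = 17.8045
d((-14, -6), (12, -6)) = 26.0
d((-14, 18), (7, -3)) = 29.6985
d((-14, 18), (13, 8)) = 28.7924
d((-14, 18), (0, 5)) = 19.105
d((-14, 18), (12, -6)) = 35.3836
d((7, -3), (13, 8)) = 12.53
d((7, -3), (0, 5)) = 10.6301
d((7, -3), (12, -6)) = 5.831 <-- minimum
d((13, 8), (0, 5)) = 13.3417
d((13, 8), (12, -6)) = 14.0357
d((0, 5), (12, -6)) = 16.2788

Closest pair: (7, -3) and (12, -6) with distance 5.831

The closest pair is (7, -3) and (12, -6) with Euclidean distance 5.831. For 6 points, brute-force pairwise comparison is shown above. For large n, the divide-and-conquer algorithm (sort by x, recurse on halves, check the dividing strip) achieves O(n log n).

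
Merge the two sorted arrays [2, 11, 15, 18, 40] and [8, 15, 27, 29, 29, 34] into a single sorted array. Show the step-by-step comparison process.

Merging process:

Compare 2 vs 8: take 2 from left. Merged: [2]
Compare 11 vs 8: take 8 from right. Merged: [2, 8]
Compare 11 vs 15: take 11 from left. Merged: [2, 8, 11]
Compare 15 vs 15: take 15 from left. Merged: [2, 8, 11, 15]
Compare 18 vs 15: take 15 from right. Merged: [2, 8, 11, 15, 15]
Compare 18 vs 27: take 18 from left. Merged: [2, 8, 11, 15, 15, 18]
Compare 40 vs 27: take 27 from right. Merged: [2, 8, 11, 15, 15, 18, 27]
Compare 40 vs 29: take 29 from right. Merged: [2, 8, 11, 15, 15, 18, 27, 29]
Compare 40 vs 29: take 29 from right. Merged: [2, 8, 11, 15, 15, 18, 27, 29, 29]
Compare 40 vs 34: take 34 from right. Merged: [2, 8, 11, 15, 15, 18, 27, 29, 29, 34]
Append remaining from left: [40]. Merged: [2, 8, 11, 15, 15, 18, 27, 29, 29, 34, 40]

Final merged array: [2, 8, 11, 15, 15, 18, 27, 29, 29, 34, 40]
Total comparisons: 10

The merged array is [2, 8, 11, 15, 15, 18, 27, 29, 29, 34, 40], requiring 10 comparisons. The merge step runs in O(n) time where n is the total number of elements.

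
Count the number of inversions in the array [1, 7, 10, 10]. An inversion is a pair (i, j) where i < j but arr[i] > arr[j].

Finding inversions in [1, 7, 10, 10]:


Total inversions: 0

The array has 0 inversions. It is already sorted.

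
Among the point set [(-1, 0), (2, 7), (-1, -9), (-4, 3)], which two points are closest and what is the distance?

Computing all pairwise distances among 4 points:

d((-1, 0), (2, 7)) = 7.6158
d((-1, 0), (-1, -9)) = 9.0
d((-1, 0), (-4, 3)) = 4.2426 <-- minimum
d((2, 7), (-1, -9)) = 16.2788
d((2, 7), (-4, 3)) = 7.2111
d((-1, -9), (-4, 3)) = 12.3693

Closest pair: (-1, 0) and (-4, 3) with distance 4.2426

The closest pair is (-1, 0) and (-4, 3) with Euclidean distance 4.2426. For 4 points, brute-force pairwise comparison is shown above. For large n, the divide-and-conquer algorithm (sort by x, recurse on halves, check the dividing strip) achieves O(n log n).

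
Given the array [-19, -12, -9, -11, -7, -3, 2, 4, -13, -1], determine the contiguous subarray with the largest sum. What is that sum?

Using Kadane's algorithm on [-19, -12, -9, -11, -7, -3, 2, 4, -13, -1]:

Scanning through the array:
Position 1 (value -12): max_ending_here = -12, max_so_far = -12
Position 2 (value -9): max_ending_here = -9, max_so_far = -9
Position 3 (value -11): max_ending_here = -11, max_so_far = -9
Position 4 (value -7): max_ending_here = -7, max_so_far = -7
Position 5 (value -3): max_ending_here = -3, max_so_far = -3
Position 6 (value 2): max_ending_here = 2, max_so_far = 2
Position 7 (value 4): max_ending_here = 6, max_so_far = 6
Position 8 (value -13): max_ending_here = -7, max_so_far = 6
Position 9 (value -1): max_ending_here = -1, max_so_far = 6

Maximum subarray: [2, 4]
Maximum sum: 6

The maximum subarray is [2, 4] with sum 6. This subarray runs from index 6 to index 7.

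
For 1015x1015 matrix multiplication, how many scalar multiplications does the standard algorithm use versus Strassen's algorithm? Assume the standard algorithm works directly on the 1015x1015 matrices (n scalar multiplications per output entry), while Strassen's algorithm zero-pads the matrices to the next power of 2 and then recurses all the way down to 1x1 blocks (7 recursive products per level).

Matrix multiplication for 1015x1015 matrices:

Strassen's algorithm requires power-of-2 dimensions. Pad 1015x1015 to 1024x1024 (next power of 2).

Standard algorithm: 1015^3 = 1045678375 multiplications
Strassen's algorithm: 7^(log2(1024)) = 7^10 = 282475249 multiplications
Savings: 1045678375 - 282475249 = 763203126 multiplications

Standard: 1045678375 multiplications (1015^3). Strassen: 282475249 multiplications (7^10, after padding to 1024x1024). Strassen reduces 8 recursive multiplications to 7 at each level.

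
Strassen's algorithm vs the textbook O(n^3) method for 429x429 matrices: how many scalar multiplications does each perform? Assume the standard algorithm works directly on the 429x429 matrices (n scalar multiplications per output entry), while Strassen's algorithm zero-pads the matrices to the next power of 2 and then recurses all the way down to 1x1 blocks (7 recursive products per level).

Matrix multiplication for 429x429 matrices:

Strassen's algorithm requires power-of-2 dimensions. Pad 429x429 to 512x512 (next power of 2).

Standard algorithm: 429^3 = 78953589 multiplications
Strassen's algorithm: 7^(log2(512)) = 7^9 = 40353607 multiplications
Savings: 78953589 - 40353607 = 38599982 multiplications

Standard: 78953589 multiplications (429^3). Strassen: 40353607 multiplications (7^9, after padding to 512x512). Strassen reduces 8 recursive multiplications to 7 at each level.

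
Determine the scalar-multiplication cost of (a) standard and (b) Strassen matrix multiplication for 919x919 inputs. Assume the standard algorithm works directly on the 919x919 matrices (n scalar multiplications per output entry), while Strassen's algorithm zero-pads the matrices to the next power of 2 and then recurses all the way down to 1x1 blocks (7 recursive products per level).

Matrix multiplication for 919x919 matrices:

Strassen's algorithm requires power-of-2 dimensions. Pad 919x919 to 1024x1024 (next power of 2).

Standard algorithm: 919^3 = 776151559 multiplications
Strassen's algorithm: 7^(log2(1024)) = 7^10 = 282475249 multiplications
Savings: 776151559 - 282475249 = 493676310 multiplications

Standard: 776151559 multiplications (919^3). Strassen: 282475249 multiplications (7^10, after padding to 1024x1024). Strassen reduces 8 recursive multiplications to 7 at each level.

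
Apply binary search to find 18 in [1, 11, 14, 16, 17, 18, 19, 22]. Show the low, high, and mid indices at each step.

Binary search for 18 in [1, 11, 14, 16, 17, 18, 19, 22]:

lo=0, hi=7, mid=3, arr[mid]=16 -> 16 < 18, search right half
lo=4, hi=7, mid=5, arr[mid]=18 -> Found target at index 5!

Binary search finds 18 at index 5 after 2 comparisons. The search repeatedly halves the search space by comparing with the middle element.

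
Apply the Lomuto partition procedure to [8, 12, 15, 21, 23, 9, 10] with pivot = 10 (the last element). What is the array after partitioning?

Lomuto partition with pivot = 10:

Initial array: [8, 12, 15, 21, 23, 9, 10]

arr[0]=8 <= 10: swap with position 0, array becomes [8, 12, 15, 21, 23, 9, 10]
arr[1]=12 > 10: no swap
arr[2]=15 > 10: no swap
arr[3]=21 > 10: no swap
arr[4]=23 > 10: no swap
arr[5]=9 <= 10: swap with position 1, array becomes [8, 9, 15, 21, 23, 12, 10]

Place pivot at position 2: [8, 9, 10, 21, 23, 12, 15]
Pivot position: 2

After partitioning with pivot 10, the array becomes [8, 9, 10, 21, 23, 12, 15]. The pivot is placed at index 2. All elements to the left of the pivot are <= 10, and all elements to the right are > 10.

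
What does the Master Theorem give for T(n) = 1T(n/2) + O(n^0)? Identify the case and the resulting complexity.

Master Theorem for T(n) = 1T(n/2) + O(n^0):

a = 1, b = 2, c = 0
log_b(a) = log_2(1) = 0.0000

Case 2: c = 0 = log_2(1) = 0.0000
T(n) = O(n^0 log n) = O(log n)

For T(n) = 1T(n/2) + O(n^0): log_2(1) = 0.0000. This is Case 2 of the Master Theorem (c = log_b(a), equal work at all levels), giving O(log n).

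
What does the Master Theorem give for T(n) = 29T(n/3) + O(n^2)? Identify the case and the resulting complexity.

Master Theorem for T(n) = 29T(n/3) + O(n^2):

a = 29, b = 3, c = 2
log_b(a) = log_3(29) = 3.0650

Case 1: c = 2 < log_3(29) = 3.0650
T(n) = O(n^(log_3 29))

For T(n) = 29T(n/3) + O(n^2): log_3(29) = 3.0650. This is Case 1 of the Master Theorem (c < log_b(a), work dominated by leaves), giving O(n^(log_3 29)).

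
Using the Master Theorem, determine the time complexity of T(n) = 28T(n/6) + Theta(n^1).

Master Theorem for T(n) = 28T(n/6) + O(n^1):

a = 28, b = 6, c = 1
log_b(a) = log_6(28) = 1.8597

Case 1: c = 1 < log_6(28) = 1.8597
T(n) = O(n^(log_6 28))

For T(n) = 28T(n/6) + O(n^1): log_6(28) = 1.8597. This is Case 1 of the Master Theorem (c < log_b(a), work dominated by leaves), giving O(n^(log_6 28)).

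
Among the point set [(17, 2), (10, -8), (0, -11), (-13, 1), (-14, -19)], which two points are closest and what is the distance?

Computing all pairwise distances among 5 points:

d((17, 2), (10, -8)) = 12.2066
d((17, 2), (0, -11)) = 21.4009
d((17, 2), (-13, 1)) = 30.0167
d((17, 2), (-14, -19)) = 37.4433
d((10, -8), (0, -11)) = 10.4403 <-- minimum
d((10, -8), (-13, 1)) = 24.6982
d((10, -8), (-14, -19)) = 26.4008
d((0, -11), (-13, 1)) = 17.6918
d((0, -11), (-14, -19)) = 16.1245
d((-13, 1), (-14, -19)) = 20.025

Closest pair: (10, -8) and (0, -11) with distance 10.4403

The closest pair is (10, -8) and (0, -11) with Euclidean distance 10.4403. For 5 points, brute-force pairwise comparison is shown above. For large n, the divide-and-conquer algorithm (sort by x, recurse on halves, check the dividing strip) achieves O(n log n).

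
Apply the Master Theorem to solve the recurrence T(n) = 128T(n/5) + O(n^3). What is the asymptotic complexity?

Master Theorem for T(n) = 128T(n/5) + O(n^3):

a = 128, b = 5, c = 3
log_b(a) = log_5(128) = 3.0147

Case 1: c = 3 < log_5(128) = 3.0147
T(n) = O(n^(log_5 128))

For T(n) = 128T(n/5) + O(n^3): log_5(128) = 3.0147. This is Case 1 of the Master Theorem (c < log_b(a), work dominated by leaves), giving O(n^(log_5 128)).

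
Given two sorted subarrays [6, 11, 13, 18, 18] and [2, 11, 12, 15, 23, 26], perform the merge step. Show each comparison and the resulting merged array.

Merging process:

Compare 6 vs 2: take 2 from right. Merged: [2]
Compare 6 vs 11: take 6 from left. Merged: [2, 6]
Compare 11 vs 11: take 11 from left. Merged: [2, 6, 11]
Compare 13 vs 11: take 11 from right. Merged: [2, 6, 11, 11]
Compare 13 vs 12: take 12 from right. Merged: [2, 6, 11, 11, 12]
Compare 13 vs 15: take 13 from left. Merged: [2, 6, 11, 11, 12, 13]
Compare 18 vs 15: take 15 from right. Merged: [2, 6, 11, 11, 12, 13, 15]
Compare 18 vs 23: take 18 from left. Merged: [2, 6, 11, 11, 12, 13, 15, 18]
Compare 18 vs 23: take 18 from left. Merged: [2, 6, 11, 11, 12, 13, 15, 18, 18]
Append remaining from right: [23, 26]. Merged: [2, 6, 11, 11, 12, 13, 15, 18, 18, 23, 26]

Final merged array: [2, 6, 11, 11, 12, 13, 15, 18, 18, 23, 26]
Total comparisons: 9

The merged array is [2, 6, 11, 11, 12, 13, 15, 18, 18, 23, 26], requiring 9 comparisons. The merge step runs in O(n) time where n is the total number of elements.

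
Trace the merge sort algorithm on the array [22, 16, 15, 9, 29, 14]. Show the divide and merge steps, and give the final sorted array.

Merge sort trace:

Split: [22, 16, 15, 9, 29, 14] -> [22, 16, 15] and [9, 29, 14]
  Split: [22, 16, 15] -> [22] and [16, 15]
    Split: [16, 15] -> [16] and [15]
    Merge: [16] + [15] -> [15, 16]
  Merge: [22] + [15, 16] -> [15, 16, 22]
  Split: [9, 29, 14] -> [9] and [29, 14]
    Split: [29, 14] -> [29] and [14]
    Merge: [29] + [14] -> [14, 29]
  Merge: [9] + [14, 29] -> [9, 14, 29]
Merge: [15, 16, 22] + [9, 14, 29] -> [9, 14, 15, 16, 22, 29]

Final sorted array: [9, 14, 15, 16, 22, 29]

The merge sort proceeds by recursively splitting the array and merging sorted halves.
After all merges, the sorted array is [9, 14, 15, 16, 22, 29].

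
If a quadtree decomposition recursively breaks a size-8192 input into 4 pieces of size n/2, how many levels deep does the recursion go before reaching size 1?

For divide and conquer with division factor 2:

Problem sizes at each level:
Level 0: 8192
Level 1: 4096
Level 2: 2048
Level 3: 1024
Level 4: 512
Level 5: 256
Level 6: 128
Level 7: 64
Level 8: 32
Level 9: 16
Level 10: 8
Level 11: 4
Level 12: 2
Level 13: 1

The root is level 0 and the size-1 base case is level 13 (the tree spans levels 0 through 13, i.e. 14 levels counting the root), so the depth is the number of divisions: log_2(8192) = 13

The recursion tree depth is log_2(8192) = 13. At each level, the problem size is divided by 2, so it takes 13 divisions to reduce to a base case of size 1. The algorithm makes 4 recursive calls at each level.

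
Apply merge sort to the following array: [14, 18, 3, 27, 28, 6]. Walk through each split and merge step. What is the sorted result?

Merge sort trace:

Split: [14, 18, 3, 27, 28, 6] -> [14, 18, 3] and [27, 28, 6]
  Split: [14, 18, 3] -> [14] and [18, 3]
    Split: [18, 3] -> [18] and [3]
    Merge: [18] + [3] -> [3, 18]
  Merge: [14] + [3, 18] -> [3, 14, 18]
  Split: [27, 28, 6] -> [27] and [28, 6]
    Split: [28, 6] -> [28] and [6]
    Merge: [28] + [6] -> [6, 28]
  Merge: [27] + [6, 28] -> [6, 27, 28]
Merge: [3, 14, 18] + [6, 27, 28] -> [3, 6, 14, 18, 27, 28]

Final sorted array: [3, 6, 14, 18, 27, 28]

The merge sort proceeds by recursively splitting the array and merging sorted halves.
After all merges, the sorted array is [3, 6, 14, 18, 27, 28].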